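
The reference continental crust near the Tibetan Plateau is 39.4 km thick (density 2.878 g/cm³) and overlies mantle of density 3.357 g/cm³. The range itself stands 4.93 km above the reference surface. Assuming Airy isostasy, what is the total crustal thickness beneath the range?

74 km

Root depth r = h ρ_c / (ρ_m − ρ_c) = 4.93 km × 2.878 / 0.479 = 29.62 km.
Total thickness = T + h + r = 39.4 km + 4.93 km + 29.62 km = 74 km.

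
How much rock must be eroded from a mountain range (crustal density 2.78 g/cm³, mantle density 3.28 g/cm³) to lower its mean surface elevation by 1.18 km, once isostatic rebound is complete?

7.74 km

Net drop Δ = e − u = e − e ρ_c/ρ_m = e (ρ_m − ρ_c)/ρ_m.
e = Δ ρ_m/(ρ_m − ρ_c) = 1.18 km × 3.28/0.5 = 7.74 km.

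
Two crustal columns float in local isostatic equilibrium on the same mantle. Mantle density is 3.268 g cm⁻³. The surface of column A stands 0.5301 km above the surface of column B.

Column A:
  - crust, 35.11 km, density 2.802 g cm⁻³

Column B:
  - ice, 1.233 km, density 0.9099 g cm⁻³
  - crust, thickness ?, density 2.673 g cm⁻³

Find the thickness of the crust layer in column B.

19.7 km

Take the compensation level at the base of the deeper column (depth z_c below the surface of column A) and equate Σ ρ_i t_i down to z_c; mantle fills any gap and the z_c terms cancel.
Column A: 35.11×2.802 + (z_c − 35.11)×3.268
Column B: 0.5301×0 + 1.233×0.9099 + x×2.673 + (z_c − 0.5301 − 1.233 − x)×3.268
The z_c×3.268 term appears on both sides and cancels. Collect the known terms of each column as K = Σ(ρt)_known − 3.268 × (depth of known layers): K_A = 98.37822 − 3.268×35.11 = −16.36126; K_B = 1.1219067 − 3.268×(0.5301 + 1.233) = −4.6399041.
Balance: K_A = K_B − x×(3.268 − 2.673), so x = (K_B − K_A)/(3.268 − 2.673) = 11.7214/0.595 = 19.7 km.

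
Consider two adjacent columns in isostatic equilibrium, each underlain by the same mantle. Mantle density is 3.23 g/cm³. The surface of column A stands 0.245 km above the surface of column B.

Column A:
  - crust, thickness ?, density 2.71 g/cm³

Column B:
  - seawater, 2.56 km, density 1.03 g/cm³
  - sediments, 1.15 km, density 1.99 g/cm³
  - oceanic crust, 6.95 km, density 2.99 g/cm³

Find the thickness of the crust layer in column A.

Take the compensation level at the base of the deeper column (depth z_c below the surface of column A) and equate Σ ρ_i t_i down to z_c; mantle fills any gap and the z_c terms cancel.
Column A: x×2.71 + (z_c − 0 − x)×3.23
Column B: 0.245×0 + 2.56×1.03 + 1.15×1.99 + 6.95×2.99 + (z_c − 0.245 − 10.66)×3.23
The z_c×3.23 term appears on both sides and cancels. Collect the known terms of each column as K = Σ(ρt)_known − 3.23 × (depth of known layers): K_A = 0 − 3.23×0 = 0; K_B = 25.7058 − 3.23×(0.245 + 10.66) = −9.51735.
Balance: K_A − x×(3.23 − 2.71) = K_B, so x = (K_A − K_B)/(3.23 − 2.71) = 9.51735/0.52 = 18.3 km.

18.3 km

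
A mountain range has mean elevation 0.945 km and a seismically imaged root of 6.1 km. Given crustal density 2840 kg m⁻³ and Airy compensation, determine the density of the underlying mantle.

3280 kg m⁻³

Airy balance: ρ_c h = (ρ_m − ρ_c) r → ρ_m = ρ_c (1 + h/r).
ρ_m = 2840 × (1 + 0.945 km/6.1 km) = 3280 kg m⁻³.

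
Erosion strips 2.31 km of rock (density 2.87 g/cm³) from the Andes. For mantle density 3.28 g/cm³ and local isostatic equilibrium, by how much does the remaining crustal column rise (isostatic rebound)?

Unloading: uplift u = e ρ_c/ρ_m = 2.31 km × 2.87/3.28 = 2.02 km.

2.02 km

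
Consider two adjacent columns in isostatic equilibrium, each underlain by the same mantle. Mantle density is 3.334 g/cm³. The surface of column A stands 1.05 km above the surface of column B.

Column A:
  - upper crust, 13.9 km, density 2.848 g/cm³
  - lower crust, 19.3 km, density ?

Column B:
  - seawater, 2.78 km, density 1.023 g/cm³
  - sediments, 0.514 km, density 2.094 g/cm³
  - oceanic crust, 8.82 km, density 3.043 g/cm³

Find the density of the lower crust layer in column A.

Take the compensation level at the base of the deeper column (depth z_c below the surface of column A) and equate Σ ρ_i t_i down to z_c; mantle fills any gap and the z_c terms cancel.
Column A: 13.9×2.848 + 19.3×ρ + (z_c − 33.2)×3.334
Column B: 1.05×0 + 2.78×1.023 + 0.514×2.094 + 8.82×3.043 + (z_c − 1.05 − 12.114)×3.334
The z_c×3.334 term appears on both sides and cancels. Collect the known terms of each column as K = Σ(ρt)_known − 3.334 × (depth of known layers): K_A = 39.5872 − 3.334×33.2 = −71.1016; K_B = 30.759516 − 3.334×(1.05 + 12.114) = −13.12926.
Balance: K_A + 19.3×ρ = K_B, so ρ = (K_B − K_A)/19.3 = 57.9723/19.3 = 3 g/cm³.

3 g/cm³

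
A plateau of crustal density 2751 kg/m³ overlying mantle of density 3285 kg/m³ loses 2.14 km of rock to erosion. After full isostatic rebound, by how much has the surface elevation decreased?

Rebound u = e ρ_c/ρ_m = 2.14 km × 2751/3285 = 1.792 km.
Net surface drop = e − u = 2.14 km − 1.792 km = e (ρ_m − ρ_c)/ρ_m = 0.348 km.

0.348 km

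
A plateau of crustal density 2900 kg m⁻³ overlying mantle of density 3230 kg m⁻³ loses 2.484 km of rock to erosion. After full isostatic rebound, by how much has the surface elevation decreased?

Rebound u = e ρ_c/ρ_m = 2.484 km × 2900/3230 = 2.23 km.
Net surface drop = e − u = 2.484 km − 2.23 km = e (ρ_m − ρ_c)/ρ_m = 0.254 km.

0.254 km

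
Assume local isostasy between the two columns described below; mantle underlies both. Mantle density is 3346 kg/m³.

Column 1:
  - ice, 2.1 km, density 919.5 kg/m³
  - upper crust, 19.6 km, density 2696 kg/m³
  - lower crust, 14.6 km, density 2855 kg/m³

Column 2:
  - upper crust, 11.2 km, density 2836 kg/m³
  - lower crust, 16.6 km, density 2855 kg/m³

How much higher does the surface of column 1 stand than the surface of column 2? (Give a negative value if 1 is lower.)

For any compensation level in the mantle, the mantle terms cancel and isostasy reduces to e = (Σt_1 − Σt_2) − (Σ(ρt)_1 − Σ(ρt)_2) / ρ_m.
Σt_1 = 36.3 km; Σt_2 = 27.8 km; Σ(ρt)_1 = 96455.55; Σ(ρt)_2 = 79156.2 (in km·kg/m³).
e = (36.3 − 27.8) − (96455.55 − 79156.2) / 3346 = 3.33 km.

3.33 km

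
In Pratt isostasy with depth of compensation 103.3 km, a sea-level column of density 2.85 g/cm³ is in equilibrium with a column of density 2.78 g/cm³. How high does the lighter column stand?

2.6 km

ρ_ref D = ρ (D + h) → h = D (ρ_ref − ρ)/ρ.
h = 103.3 km × (2.85 − 2.78)/2.78 = 2.6 km.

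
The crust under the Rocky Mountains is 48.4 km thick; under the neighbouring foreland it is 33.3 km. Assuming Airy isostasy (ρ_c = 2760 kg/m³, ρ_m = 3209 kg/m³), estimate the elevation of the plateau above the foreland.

2.11 km

Excess crust Δ = 48.4 km − 33.3 km = 15.1 km, split between elevation h and root r with h + r = Δ.
Airy balance ρ_c h = (ρ_m − ρ_c) r gives r = h ρ_c/(ρ_m − ρ_c), so h (1 + ρ_c/(ρ_m − ρ_c)) = Δ, i.e. h = Δ (ρ_m − ρ_c)/ρ_m.
h = 15.1 km × 449/3209 = 2.11 km.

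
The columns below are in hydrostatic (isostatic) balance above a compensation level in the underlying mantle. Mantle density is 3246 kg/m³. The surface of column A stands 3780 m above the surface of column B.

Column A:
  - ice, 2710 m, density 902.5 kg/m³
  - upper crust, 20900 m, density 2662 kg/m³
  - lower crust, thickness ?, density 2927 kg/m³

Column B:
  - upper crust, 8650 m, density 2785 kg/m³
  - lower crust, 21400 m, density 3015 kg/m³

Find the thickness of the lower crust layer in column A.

Take the compensation level at the base of the deeper column (depth z_c below the surface of column A) and equate Σ ρ_i t_i down to z_c; mantle fills any gap and the z_c terms cancel.
Column A: 2710×902.5 + 20900×2662 + x×2927 + (z_c − 23610 − x)×3246
Column B: 3780×0 + 8650×2785 + 21400×3015 + (z_c − 3780 − 30050)×3246
The z_c×3246 term appears on both sides and cancels. Collect the known terms of each column as K = Σ(ρt)_known − 3246 × (depth of known layers): K_A = 58081575 − 3246×23610 = −18556485; K_B = 88611250 − 3246×(3780 + 30050) = −21200930.
Balance: K_A − x×(3246 − 2927) = K_B, so x = (K_A − K_B)/(3246 − 2927) = 2644440/319 = 8290 m.

8290 m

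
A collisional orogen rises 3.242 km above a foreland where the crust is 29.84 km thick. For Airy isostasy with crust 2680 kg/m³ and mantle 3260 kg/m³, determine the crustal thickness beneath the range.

48.1 km

Root depth r = h ρ_c / (ρ_m − ρ_c) = 3.242 km × 2680 / 580 = 14.98 km.
Total thickness = T + h + r = 29.84 km + 3.242 km + 14.98 km = 48.1 km.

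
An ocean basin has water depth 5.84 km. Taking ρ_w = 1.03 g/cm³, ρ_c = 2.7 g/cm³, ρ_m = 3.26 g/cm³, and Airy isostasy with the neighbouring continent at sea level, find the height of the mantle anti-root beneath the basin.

17.4 km

For local isostatic compensation: replacing crust with seawater at the top is compensated by replacing crust with mantle at the base: d (ρ_c − ρ_w) = a (ρ_m − ρ_c).
a = d (ρ_c − ρ_w)/(ρ_m − ρ_c) = 5.84 km × 1.67/0.56 = 17.4 km.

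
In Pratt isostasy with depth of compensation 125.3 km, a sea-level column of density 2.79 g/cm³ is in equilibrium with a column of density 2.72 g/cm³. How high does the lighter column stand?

ρ_ref D = ρ (D + h) → h = D (ρ_ref − ρ)/ρ.
h = 125.3 km × (2.79 − 2.72)/2.72 = 3.22 km.

3.22 km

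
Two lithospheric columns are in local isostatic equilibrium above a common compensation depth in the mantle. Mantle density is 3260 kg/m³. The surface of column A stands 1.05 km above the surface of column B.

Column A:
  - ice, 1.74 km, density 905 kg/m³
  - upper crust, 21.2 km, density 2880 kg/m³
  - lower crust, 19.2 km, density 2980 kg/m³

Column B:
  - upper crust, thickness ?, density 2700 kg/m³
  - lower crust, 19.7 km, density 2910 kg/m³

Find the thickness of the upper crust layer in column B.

Take the compensation level at the base of the deeper column (depth z_c below the surface of column A) and equate Σ ρ_i t_i down to z_c; mantle fills any gap and the z_c terms cancel.
Column A: 1.74×905 + 21.2×2880 + 19.2×2980 + (z_c − 42.14)×3260
Column B: 1.05×0 + x×2700 + 19.7×2910 + (z_c − 1.05 − 19.7 − x)×3260
The z_c×3260 term appears on both sides and cancels. Collect the known terms of each column as K = Σ(ρt)_known − 3260 × (depth of known layers): K_A = 119846.7 − 3260×42.14 = −17529.7; K_B = 57327 − 3260×(1.05 + 19.7) = −10318.
Balance: K_A = K_B − x×(3260 − 2700), so x = (K_B − K_A)/(3260 − 2700) = 7211.7/560 = 12.9 km.

12.9 km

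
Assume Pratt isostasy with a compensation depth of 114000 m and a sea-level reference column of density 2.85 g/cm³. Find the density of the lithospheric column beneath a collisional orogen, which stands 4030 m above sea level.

2.75 g/cm³

Pratt balance: ρ_ref D = ρ (D + h).
ρ = ρ_ref D/(D + h) = 2.85 × 114000 m/(114000 m + 4030 m) = 2.75 g/cm³.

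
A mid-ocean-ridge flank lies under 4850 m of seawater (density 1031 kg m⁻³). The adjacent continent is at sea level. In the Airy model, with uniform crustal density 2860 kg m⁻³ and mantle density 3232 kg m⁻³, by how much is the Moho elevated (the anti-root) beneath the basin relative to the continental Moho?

23800 m

By Archimedes' principle applied to the lithosphere: replacing crust with seawater at the top is compensated by replacing crust with mantle at the base: d (ρ_c − ρ_w) = a (ρ_m − ρ_c).
a = d (ρ_c − ρ_w)/(ρ_m − ρ_c) = 4850 m × 1829/372 = 23800 m.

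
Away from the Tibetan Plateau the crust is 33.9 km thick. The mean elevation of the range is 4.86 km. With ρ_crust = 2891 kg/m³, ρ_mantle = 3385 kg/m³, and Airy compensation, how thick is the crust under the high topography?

Root depth r = h ρ_c / (ρ_m − ρ_c) = 4.86 km × 2891 / 494 = 28.44 km.
Total thickness = T + h + r = 33.9 km + 4.86 km + 28.44 km = 67.2 km.

67.2 km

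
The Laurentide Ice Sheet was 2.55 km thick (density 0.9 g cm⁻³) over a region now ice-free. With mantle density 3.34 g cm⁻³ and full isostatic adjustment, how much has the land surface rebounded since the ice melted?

Removing the load lets mantle flow back in; uplift u satisfies ρ_ice t = ρ_m u.
u = t ρ_ice/ρ_m = 2.55 km × 0.9/3.34 = 0.687 km.

0.687 km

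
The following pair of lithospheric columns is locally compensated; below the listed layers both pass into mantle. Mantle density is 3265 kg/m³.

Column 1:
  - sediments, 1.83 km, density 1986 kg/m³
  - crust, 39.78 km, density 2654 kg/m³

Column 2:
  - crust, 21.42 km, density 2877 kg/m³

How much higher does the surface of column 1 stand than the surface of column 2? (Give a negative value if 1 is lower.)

5.62 km

For any compensation level in the mantle, the mantle terms cancel and isostasy reduces to e = (Σt_1 − Σt_2) − (Σ(ρt)_1 − Σ(ρt)_2) / ρ_m.
Σt_1 = 41.61 km; Σt_2 = 21.42 km; Σ(ρt)_1 = 109210.5; Σ(ρt)_2 = 61625.34 (in km·kg/m³).
e = (41.61 − 21.42) − (109210.5 − 61625.34) / 3265 = 5.62 km.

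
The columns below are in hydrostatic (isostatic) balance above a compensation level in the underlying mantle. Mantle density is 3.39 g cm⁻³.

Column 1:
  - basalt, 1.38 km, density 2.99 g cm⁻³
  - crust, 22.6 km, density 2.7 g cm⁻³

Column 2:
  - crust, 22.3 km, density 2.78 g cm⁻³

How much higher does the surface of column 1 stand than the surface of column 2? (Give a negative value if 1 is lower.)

0.75 km

For any compensation level in the mantle, the mantle terms cancel and isostasy reduces to e = (Σt_1 − Σt_2) − (Σ(ρt)_1 − Σ(ρt)_2) / ρ_m.
Σt_1 = 23.98 km; Σt_2 = 22.3 km; Σ(ρt)_1 = 65.1462; Σ(ρt)_2 = 61.994 (in km·g cm⁻³).
e = (23.98 − 22.3) − (65.1462 − 61.994) / 3.39 = 0.75 km.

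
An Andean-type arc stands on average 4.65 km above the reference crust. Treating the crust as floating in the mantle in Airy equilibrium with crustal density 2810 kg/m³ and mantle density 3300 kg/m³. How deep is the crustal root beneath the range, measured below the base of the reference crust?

26.7 km

Equating mass per unit area of the two columns: the weight of the topography is balanced by the buoyancy of the root, ρ_c h = (ρ_m − ρ_c) r.
r = h · ρ_c / (ρ_m − ρ_c) = 4.65 km × 2810 / (3300 − 2810) = 26.7 km.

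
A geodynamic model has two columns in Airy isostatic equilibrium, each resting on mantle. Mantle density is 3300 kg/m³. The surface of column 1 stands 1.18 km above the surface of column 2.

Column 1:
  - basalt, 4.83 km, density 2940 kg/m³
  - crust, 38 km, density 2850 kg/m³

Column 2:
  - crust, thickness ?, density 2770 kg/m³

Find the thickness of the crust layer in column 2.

28.2 km

Take the compensation level at the base of the deeper column (depth z_c below the surface of column 1) and equate Σ ρ_i t_i down to z_c; mantle fills any gap and the z_c terms cancel.
Column 1: 4.83×2940 + 38×2850 + (z_c − 42.83)×3300
Column 2: 1.18×0 + x×2770 + (z_c − 1.18 − 0 − x)×3300
The z_c×3300 term appears on both sides and cancels. Collect the known terms of each column as K = Σ(ρt)_known − 3300 × (depth of known layers): K_1 = 122500.2 − 3300×42.83 = −18838.8; K_2 = 0 − 3300×(1.18 + 0) = −3894.
Balance: K_1 = K_2 − x×(3300 − 2770), so x = (K_2 − K_1)/(3300 − 2770) = 14944.8/530 = 28.2 km.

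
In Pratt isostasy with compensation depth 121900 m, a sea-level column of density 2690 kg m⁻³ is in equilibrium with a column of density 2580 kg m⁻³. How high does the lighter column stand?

ρ_ref D = ρ (D + h) → h = D (ρ_ref − ρ)/ρ.
h = 121900 m × (2690 − 2580)/2580 = 5200 m.

5200 m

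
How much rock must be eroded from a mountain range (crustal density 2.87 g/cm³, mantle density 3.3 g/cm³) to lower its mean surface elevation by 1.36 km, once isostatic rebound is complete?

10.4 km

Net drop Δ = e − u = e − e ρ_c/ρ_m = e (ρ_m − ρ_c)/ρ_m.
e = Δ ρ_m/(ρ_m − ρ_c) = 1.36 km × 3.3/0.43 = 10.4 km.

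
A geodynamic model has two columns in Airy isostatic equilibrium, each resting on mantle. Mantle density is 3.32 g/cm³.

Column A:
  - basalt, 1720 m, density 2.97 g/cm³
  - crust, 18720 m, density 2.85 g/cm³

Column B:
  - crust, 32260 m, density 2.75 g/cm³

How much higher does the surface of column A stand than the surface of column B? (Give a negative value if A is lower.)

For any compensation level in the mantle, the mantle terms cancel and isostasy reduces to e = (Σt_A − Σt_B) − (Σ(ρt)_A − Σ(ρt)_B) / ρ_m.
Σt_A = 20440 m; Σt_B = 32260 m; Σ(ρt)_A = 58460.4; Σ(ρt)_B = 88715 (in m·g/cm³).
e = (20440 − 32260) − (58460.4 − 88715) / 3.32 = −2710 m.

−2710 m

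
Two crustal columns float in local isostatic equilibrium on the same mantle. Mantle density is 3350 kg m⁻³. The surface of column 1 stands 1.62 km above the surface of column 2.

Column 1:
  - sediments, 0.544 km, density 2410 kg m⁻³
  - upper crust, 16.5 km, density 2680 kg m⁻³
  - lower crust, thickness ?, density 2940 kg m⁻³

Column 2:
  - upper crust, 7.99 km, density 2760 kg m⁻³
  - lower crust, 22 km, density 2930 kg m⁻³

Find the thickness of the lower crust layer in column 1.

19.1 km

Take the compensation level at the base of the deeper column (depth z_c below the surface of column 1) and equate Σ ρ_i t_i down to z_c; mantle fills any gap and the z_c terms cancel.
Column 1: 0.544×2410 + 16.5×2680 + x×2940 + (z_c − 17.044 − x)×3350
Column 2: 1.62×0 + 7.99×2760 + 22×2930 + (z_c − 1.62 − 29.99)×3350
The z_c×3350 term appears on both sides and cancels. Collect the known terms of each column as K = Σ(ρt)_known − 3350 × (depth of known layers): K_1 = 45531.04 − 3350×17.044 = −11566.36; K_2 = 86512.4 − 3350×(1.62 + 29.99) = −19381.1.
Balance: K_1 − x×(3350 − 2940) = K_2, so x = (K_1 − K_2)/(3350 − 2940) = 7814.74/410 = 19.1 km.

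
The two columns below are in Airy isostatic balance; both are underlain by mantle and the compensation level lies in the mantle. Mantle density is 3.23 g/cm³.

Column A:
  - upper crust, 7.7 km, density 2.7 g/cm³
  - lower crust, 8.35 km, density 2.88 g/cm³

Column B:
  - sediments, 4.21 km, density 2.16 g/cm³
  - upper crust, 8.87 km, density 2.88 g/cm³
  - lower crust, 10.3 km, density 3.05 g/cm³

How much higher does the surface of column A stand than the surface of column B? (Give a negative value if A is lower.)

−0.762 km

For any compensation level in the mantle, the mantle terms cancel and isostasy reduces to e = (Σt_A − Σt_B) − (Σ(ρt)_A − Σ(ρt)_B) / ρ_m.
Σt_A = 16.05 km; Σt_B = 23.38 km; Σ(ρt)_A = 44.838; Σ(ρt)_B = 66.0542 (in km·g/cm³).
e = (16.05 − 23.38) − (44.838 − 66.0542) / 3.23 = −0.762 km.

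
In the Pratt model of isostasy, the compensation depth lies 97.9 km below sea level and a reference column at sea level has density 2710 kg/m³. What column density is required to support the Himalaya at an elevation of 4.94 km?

Pratt balance: ρ_ref D = ρ (D + h).
ρ = ρ_ref D/(D + h) = 2710 × 97.9 km/(97.9 km + 4.94 km) = 2580 kg/m³.

2580 kg/m³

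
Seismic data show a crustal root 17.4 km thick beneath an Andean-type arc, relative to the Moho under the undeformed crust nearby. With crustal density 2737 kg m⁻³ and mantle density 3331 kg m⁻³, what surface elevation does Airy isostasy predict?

3.78 km

Balancing pressure at the compensation depth: ρ_c h = (ρ_m − ρ_c) r.
h = r (ρ_m − ρ_c) / ρ_c = 17.4 km × (3331 − 2737) / 2737 = 3.78 km.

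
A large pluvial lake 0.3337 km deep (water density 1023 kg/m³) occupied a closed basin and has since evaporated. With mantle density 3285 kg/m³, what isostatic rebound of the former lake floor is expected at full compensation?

u = d ρ_w/ρ_m = 0.3337 km × 1023/3285 = 0.104 km.

0.104 km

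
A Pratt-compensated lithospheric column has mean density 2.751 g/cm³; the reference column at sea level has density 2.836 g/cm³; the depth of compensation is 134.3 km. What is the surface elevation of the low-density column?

ρ_ref D = ρ (D + h) → h = D (ρ_ref − ρ)/ρ.
h = 134.3 km × (2.836 − 2.751)/2.751 = 4.15 km.

4.15 km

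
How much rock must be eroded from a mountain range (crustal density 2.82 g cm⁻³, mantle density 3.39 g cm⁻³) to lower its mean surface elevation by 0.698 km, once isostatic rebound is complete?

Net drop Δ = e − u = e − e ρ_c/ρ_m = e (ρ_m − ρ_c)/ρ_m.
e = Δ ρ_m/(ρ_m − ρ_c) = 0.698 km × 3.39/0.57 = 4.15 km.

4.15 km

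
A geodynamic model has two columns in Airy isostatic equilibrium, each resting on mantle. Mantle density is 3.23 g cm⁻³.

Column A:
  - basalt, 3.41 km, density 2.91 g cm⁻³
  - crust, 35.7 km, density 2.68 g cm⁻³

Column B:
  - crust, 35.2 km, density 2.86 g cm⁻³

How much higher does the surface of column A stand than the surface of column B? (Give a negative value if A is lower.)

2.38 km

For any compensation level in the mantle, the mantle terms cancel and isostasy reduces to e = (Σt_A − Σt_B) − (Σ(ρt)_A − Σ(ρt)_B) / ρ_m.
Σt_A = 39.11 km; Σt_B = 35.2 km; Σ(ρt)_A = 105.5991; Σ(ρt)_B = 100.672 (in km·g cm⁻³).
e = (39.11 − 35.2) − (105.5991 − 100.672) / 3.23 = 2.38 km.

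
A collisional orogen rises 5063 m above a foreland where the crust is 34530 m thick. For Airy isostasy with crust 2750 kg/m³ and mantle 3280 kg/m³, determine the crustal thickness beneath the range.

65900 m

Root depth r = h ρ_c / (ρ_m − ρ_c) = 5063 m × 2750 / 530 = 26270 m.
Total thickness = T + h + r = 34530 m + 5063 m + 26270 m = 65900 m.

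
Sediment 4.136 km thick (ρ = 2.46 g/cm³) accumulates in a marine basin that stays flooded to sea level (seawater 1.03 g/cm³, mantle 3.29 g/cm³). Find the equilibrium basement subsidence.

2.62 km

Submarine loading: the sediment displaces seawater, and the subsidence is in turn flooded, so s (ρ_m − ρ_w) = t (ρ_sed − ρ_w).
s = 4.136 km × (2.46 − 1.03) / (3.29 − 1.03) = 2.62 km.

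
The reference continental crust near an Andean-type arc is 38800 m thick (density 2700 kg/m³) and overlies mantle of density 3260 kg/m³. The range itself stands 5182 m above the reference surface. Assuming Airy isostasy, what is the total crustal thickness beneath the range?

69000 m

Root depth r = h ρ_c / (ρ_m − ρ_c) = 5182 m × 2700 / 560 = 24980 m.
Total thickness = T + h + r = 38800 m + 5182 m + 24980 m = 69000 m.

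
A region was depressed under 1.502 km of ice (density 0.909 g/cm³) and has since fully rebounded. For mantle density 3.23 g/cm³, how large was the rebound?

Removing the load lets mantle flow back in; uplift u satisfies ρ_ice t = ρ_m u.
u = t ρ_ice/ρ_m = 1.502 km × 0.909/3.23 = 0.423 km.

0.423 km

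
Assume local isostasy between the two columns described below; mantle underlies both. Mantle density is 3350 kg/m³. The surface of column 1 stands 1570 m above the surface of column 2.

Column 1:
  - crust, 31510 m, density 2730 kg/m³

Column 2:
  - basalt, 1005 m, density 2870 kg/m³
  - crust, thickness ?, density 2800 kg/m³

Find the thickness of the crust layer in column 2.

Take the compensation level at the base of the deeper column (depth z_c below the surface of column 1) and equate Σ ρ_i t_i down to z_c; mantle fills any gap and the z_c terms cancel.
Column 1: 31510×2730 + (z_c − 31510)×3350
Column 2: 1570×0 + 1005×2870 + x×2800 + (z_c − 1570 − 1005 − x)×3350
The z_c×3350 term appears on both sides and cancels. Collect the known terms of each column as K = Σ(ρt)_known − 3350 × (depth of known layers): K_1 = 86022300 − 3350×31510 = −19536200; K_2 = 2884350 − 3350×(1570 + 1005) = −5741900.
Balance: K_1 = K_2 − x×(3350 − 2800), so x = (K_2 − K_1)/(3350 − 2800) = 13794300/550 = 25100 m.

25100 m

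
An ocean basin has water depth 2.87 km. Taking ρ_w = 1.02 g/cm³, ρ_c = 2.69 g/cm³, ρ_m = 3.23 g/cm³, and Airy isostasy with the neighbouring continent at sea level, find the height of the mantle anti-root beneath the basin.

8.88 km

Equating mass per unit area of the two columns: replacing crust with seawater at the top is compensated by replacing crust with mantle at the base: d (ρ_c − ρ_w) = a (ρ_m − ρ_c).
a = d (ρ_c − ρ_w)/(ρ_m − ρ_c) = 2.87 km × 1.67/0.54 = 8.88 km.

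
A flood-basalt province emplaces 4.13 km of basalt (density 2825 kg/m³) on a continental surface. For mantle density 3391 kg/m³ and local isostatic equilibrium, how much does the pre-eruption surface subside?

Subaerial loading: s = t ρ_load / ρ_m.
s = 4.13 km × 2825/3391 = 3.44 km.

3.44 km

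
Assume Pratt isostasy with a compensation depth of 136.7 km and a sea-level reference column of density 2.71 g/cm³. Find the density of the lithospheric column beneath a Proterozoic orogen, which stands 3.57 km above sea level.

2.64 g/cm³

Pratt balance: ρ_ref D = ρ (D + h).
ρ = ρ_ref D/(D + h) = 2.71 × 136.7 km/(136.7 km + 3.57 km) = 2.64 g/cm³.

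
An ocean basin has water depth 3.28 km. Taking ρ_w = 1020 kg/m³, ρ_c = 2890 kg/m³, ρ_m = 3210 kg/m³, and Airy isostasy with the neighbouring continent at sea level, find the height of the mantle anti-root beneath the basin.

19.2 km

Equating mass per unit area of the two columns: replacing crust with seawater at the top is compensated by replacing crust with mantle at the base: d (ρ_c − ρ_w) = a (ρ_m − ρ_c).
a = d (ρ_c − ρ_w)/(ρ_m − ρ_c) = 3.28 km × 1870/320 = 19.2 km.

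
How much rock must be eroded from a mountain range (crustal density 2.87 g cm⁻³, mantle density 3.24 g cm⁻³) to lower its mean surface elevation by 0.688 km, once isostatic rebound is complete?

6.02 km

Net drop Δ = e − u = e − e ρ_c/ρ_m = e (ρ_m − ρ_c)/ρ_m.
e = Δ ρ_m/(ρ_m − ρ_c) = 0.688 km × 3.24/0.37 = 6.02 km.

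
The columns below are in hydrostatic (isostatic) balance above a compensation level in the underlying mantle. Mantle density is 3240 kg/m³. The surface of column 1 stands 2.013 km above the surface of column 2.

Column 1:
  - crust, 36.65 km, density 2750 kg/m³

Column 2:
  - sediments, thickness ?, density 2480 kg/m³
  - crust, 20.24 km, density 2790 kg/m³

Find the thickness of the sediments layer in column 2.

3.06 km

Take the compensation level at the base of the deeper column (depth z_c below the surface of column 1) and equate Σ ρ_i t_i down to z_c; mantle fills any gap and the z_c terms cancel.
Column 1: 36.65×2750 + (z_c − 36.65)×3240
Column 2: 2.013×0 + x×2480 + 20.24×2790 + (z_c − 2.013 − 20.24 − x)×3240
The z_c×3240 term appears on both sides and cancels. Collect the known terms of each column as K = Σ(ρt)_known − 3240 × (depth of known layers): K_1 = 100787.5 − 3240×36.65 = −17958.5; K_2 = 56469.6 − 3240×(2.013 + 20.24) = −15630.12.
Balance: K_1 = K_2 − x×(3240 − 2480), so x = (K_2 − K_1)/(3240 − 2480) = 2328.38/760 = 3.06 km.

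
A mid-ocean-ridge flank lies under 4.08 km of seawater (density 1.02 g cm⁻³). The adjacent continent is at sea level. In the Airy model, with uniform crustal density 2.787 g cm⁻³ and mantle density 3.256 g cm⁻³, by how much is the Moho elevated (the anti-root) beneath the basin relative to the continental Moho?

By Archimedes' principle applied to the lithosphere: replacing crust with seawater at the top is compensated by replacing crust with mantle at the base: d (ρ_c − ρ_w) = a (ρ_m − ρ_c).
a = d (ρ_c − ρ_w)/(ρ_m − ρ_c) = 4.08 km × 1.767/0.469 = 15.4 km.

15.4 km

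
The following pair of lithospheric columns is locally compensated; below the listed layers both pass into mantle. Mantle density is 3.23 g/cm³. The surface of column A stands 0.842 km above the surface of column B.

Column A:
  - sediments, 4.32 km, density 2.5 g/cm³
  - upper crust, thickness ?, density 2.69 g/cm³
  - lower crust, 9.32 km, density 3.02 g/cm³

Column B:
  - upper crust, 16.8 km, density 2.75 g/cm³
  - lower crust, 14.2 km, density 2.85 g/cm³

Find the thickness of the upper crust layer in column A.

Take the compensation level at the base of the deeper column (depth z_c below the surface of column A) and equate Σ ρ_i t_i down to z_c; mantle fills any gap and the z_c terms cancel.
Column A: 4.32×2.5 + x×2.69 + 9.32×3.02 + (z_c − 13.64 − x)×3.23
Column B: 0.842×0 + 16.8×2.75 + 14.2×2.85 + (z_c − 0.842 − 31)×3.23
The z_c×3.23 term appears on both sides and cancels. Collect the known terms of each column as K = Σ(ρt)_known − 3.23 × (depth of known layers): K_A = 38.9464 − 3.23×13.64 = −5.1108; K_B = 86.67 − 3.23×(0.842 + 31) = −16.17966.
Balance: K_A − x×(3.23 − 2.69) = K_B, so x = (K_A − K_B)/(3.23 − 2.69) = 11.0689/0.54 = 20.5 km.

20.5 km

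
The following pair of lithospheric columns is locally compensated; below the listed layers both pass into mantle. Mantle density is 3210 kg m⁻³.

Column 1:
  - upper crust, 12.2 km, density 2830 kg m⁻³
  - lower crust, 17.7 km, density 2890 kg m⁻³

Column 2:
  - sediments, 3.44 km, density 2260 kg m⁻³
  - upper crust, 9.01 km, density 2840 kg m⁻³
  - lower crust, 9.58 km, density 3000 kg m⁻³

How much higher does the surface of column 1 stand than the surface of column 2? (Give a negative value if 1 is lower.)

0.525 km

For any compensation level in the mantle, the mantle terms cancel and isostasy reduces to e = (Σt_1 − Σt_2) − (Σ(ρt)_1 − Σ(ρt)_2) / ρ_m.
Σt_1 = 29.9 km; Σt_2 = 22.03 km; Σ(ρt)_1 = 85679; Σ(ρt)_2 = 62102.8 (in km·kg m⁻³).
e = (29.9 − 22.03) − (85679 − 62102.8) / 3210 = 0.525 km.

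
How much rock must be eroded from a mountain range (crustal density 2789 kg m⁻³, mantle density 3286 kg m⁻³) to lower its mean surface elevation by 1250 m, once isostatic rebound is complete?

8260 m

Net drop Δ = e − u = e − e ρ_c/ρ_m = e (ρ_m − ρ_c)/ρ_m.
e = Δ ρ_m/(ρ_m − ρ_c) = 1250 m × 3286/497 = 8260 m.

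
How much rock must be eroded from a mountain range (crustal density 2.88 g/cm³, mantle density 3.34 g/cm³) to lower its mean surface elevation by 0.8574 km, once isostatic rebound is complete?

Net drop Δ = e − u = e − e ρ_c/ρ_m = e (ρ_m − ρ_c)/ρ_m.
e = Δ ρ_m/(ρ_m − ρ_c) = 0.8574 km × 3.34/0.46 = 6.23 km.

6.23 km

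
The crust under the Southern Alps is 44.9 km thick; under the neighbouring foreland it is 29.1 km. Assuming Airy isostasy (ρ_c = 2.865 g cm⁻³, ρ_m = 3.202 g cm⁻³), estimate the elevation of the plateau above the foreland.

Excess crust Δ = 44.9 km − 29.1 km = 15.8 km, split between elevation h and root r with h + r = Δ.
Airy balance ρ_c h = (ρ_m − ρ_c) r gives r = h ρ_c/(ρ_m − ρ_c), so h (1 + ρ_c/(ρ_m − ρ_c)) = Δ, i.e. h = Δ (ρ_m − ρ_c)/ρ_m.
h = 15.8 km × 0.337/3.202 = 1.66 km.

1.66 km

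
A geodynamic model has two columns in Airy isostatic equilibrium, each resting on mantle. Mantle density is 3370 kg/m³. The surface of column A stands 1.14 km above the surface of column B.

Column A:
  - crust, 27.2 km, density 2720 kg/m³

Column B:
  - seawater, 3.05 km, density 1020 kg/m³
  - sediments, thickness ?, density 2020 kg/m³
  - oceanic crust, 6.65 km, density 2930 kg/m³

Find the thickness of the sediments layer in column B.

2.77 km

Take the compensation level at the base of the deeper column (depth z_c below the surface of column A) and equate Σ ρ_i t_i down to z_c; mantle fills any gap and the z_c terms cancel.
Column A: 27.2×2720 + (z_c − 27.2)×3370
Column B: 1.14×0 + 3.05×1020 + x×2020 + 6.65×2930 + (z_c − 1.14 − 9.7 − x)×3370
The z_c×3370 term appears on both sides and cancels. Collect the known terms of each column as K = Σ(ρt)_known − 3370 × (depth of known layers): K_A = 73984 − 3370×27.2 = −17680; K_B = 22595.5 − 3370×(1.14 + 9.7) = −13935.3.
Balance: K_A = K_B − x×(3370 − 2020), so x = (K_B − K_A)/(3370 − 2020) = 3744.7/1350 = 2.77 km.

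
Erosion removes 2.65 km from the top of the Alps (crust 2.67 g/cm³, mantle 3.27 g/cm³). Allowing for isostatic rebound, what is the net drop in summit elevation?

0.486 km

Rebound u = e ρ_c/ρ_m = 2.65 km × 2.67/3.27 = 2.164 km.
Net surface drop = e − u = 2.65 km − 2.164 km = e (ρ_m − ρ_c)/ρ_m = 0.486 km.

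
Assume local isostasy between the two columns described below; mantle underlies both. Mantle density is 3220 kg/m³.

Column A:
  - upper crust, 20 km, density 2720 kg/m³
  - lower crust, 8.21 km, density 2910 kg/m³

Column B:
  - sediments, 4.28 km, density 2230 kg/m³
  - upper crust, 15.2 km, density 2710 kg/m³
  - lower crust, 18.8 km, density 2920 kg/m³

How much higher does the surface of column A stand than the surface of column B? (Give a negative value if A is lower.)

−1.58 km

For any compensation level in the mantle, the mantle terms cancel and isostasy reduces to e = (Σt_A − Σt_B) − (Σ(ρt)_A − Σ(ρt)_B) / ρ_m.
Σt_A = 28.21 km; Σt_B = 38.28 km; Σ(ρt)_A = 78291.1; Σ(ρt)_B = 105632.4 (in km·kg/m³).
e = (28.21 − 38.28) − (78291.1 − 105632.4) / 3220 = −1.58 km.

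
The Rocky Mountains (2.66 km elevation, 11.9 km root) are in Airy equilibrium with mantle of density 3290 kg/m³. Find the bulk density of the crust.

ρ_c h = (ρ_m − ρ_c) r → ρ_c (h + r) = ρ_m r → ρ_c = ρ_m r / (h + r).
ρ_c = 3290 × 11.9 km / (2.66 km + 11.9 km) = 2690 kg/m³.

2690 kg/m³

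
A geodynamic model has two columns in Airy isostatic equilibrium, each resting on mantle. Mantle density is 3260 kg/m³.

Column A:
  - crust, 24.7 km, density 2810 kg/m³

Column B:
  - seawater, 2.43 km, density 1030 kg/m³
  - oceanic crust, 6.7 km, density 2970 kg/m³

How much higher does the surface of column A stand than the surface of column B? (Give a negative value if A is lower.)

1.15 km

For any compensation level in the mantle, the mantle terms cancel and isostasy reduces to e = (Σt_A − Σt_B) − (Σ(ρt)_A − Σ(ρt)_B) / ρ_m.
Σt_A = 24.7 km; Σt_B = 9.13 km; Σ(ρt)_A = 69407; Σ(ρt)_B = 22401.9 (in km·kg/m³).
e = (24.7 − 9.13) − (69407 − 22401.9) / 3260 = 1.15 km.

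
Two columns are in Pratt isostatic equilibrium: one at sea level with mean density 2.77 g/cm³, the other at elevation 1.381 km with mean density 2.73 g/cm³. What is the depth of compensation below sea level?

94.3 km

ρ_ref D = ρ (D + h) → D (ρ_ref − ρ) = ρ h.
D = ρ h/(ρ_ref − ρ) = 2.73 × 1.381 km/(2.77 − 2.73) = 94.3 km.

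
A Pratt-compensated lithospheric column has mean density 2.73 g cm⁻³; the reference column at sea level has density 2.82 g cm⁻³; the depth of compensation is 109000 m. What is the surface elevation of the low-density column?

ρ_ref D = ρ (D + h) → h = D (ρ_ref − ρ)/ρ.
h = 109000 m × (2.82 − 2.73)/2.73 = 3590 m.

3590 m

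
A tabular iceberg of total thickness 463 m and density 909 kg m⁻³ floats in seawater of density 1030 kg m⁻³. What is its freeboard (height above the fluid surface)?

54.4 m

Floating equilibrium: submerged depth d = t ρ_obj/ρ_fluid = 463 m × 909/1030 = 408.6 m.
Freeboard = t − d = 463 m − 408.6 m = 54.4 m.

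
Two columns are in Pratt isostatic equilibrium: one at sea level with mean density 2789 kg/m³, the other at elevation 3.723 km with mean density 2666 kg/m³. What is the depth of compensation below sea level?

ρ_ref D = ρ (D + h) → D (ρ_ref − ρ) = ρ h.
D = ρ h/(ρ_ref − ρ) = 2666 × 3.723 km/(2789 − 2666) = 80.7 km.

80.7 km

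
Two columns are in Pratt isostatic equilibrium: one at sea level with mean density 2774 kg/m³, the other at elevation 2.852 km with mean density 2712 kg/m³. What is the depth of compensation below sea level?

ρ_ref D = ρ (D + h) → D (ρ_ref − ρ) = ρ h.
D = ρ h/(ρ_ref − ρ) = 2712 × 2.852 km/(2774 − 2712) = 125 km.

125 km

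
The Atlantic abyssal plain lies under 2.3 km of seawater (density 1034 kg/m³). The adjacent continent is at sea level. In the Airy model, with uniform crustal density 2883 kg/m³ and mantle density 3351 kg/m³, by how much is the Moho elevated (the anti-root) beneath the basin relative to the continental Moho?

Isostatic balance requires: replacing crust with seawater at the top is compensated by replacing crust with mantle at the base: d (ρ_c − ρ_w) = a (ρ_m − ρ_c).
a = d (ρ_c − ρ_w)/(ρ_m − ρ_c) = 2.3 km × 1849/468 = 9.09 km.

9.09 km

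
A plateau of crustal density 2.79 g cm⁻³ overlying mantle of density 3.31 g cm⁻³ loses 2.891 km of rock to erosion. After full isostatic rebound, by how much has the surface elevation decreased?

0.454 km

Rebound u = e ρ_c/ρ_m = 2.891 km × 2.79/3.31 = 2.437 km.
Net surface drop = e − u = 2.891 km − 2.437 km = e (ρ_m − ρ_c)/ρ_m = 0.454 km.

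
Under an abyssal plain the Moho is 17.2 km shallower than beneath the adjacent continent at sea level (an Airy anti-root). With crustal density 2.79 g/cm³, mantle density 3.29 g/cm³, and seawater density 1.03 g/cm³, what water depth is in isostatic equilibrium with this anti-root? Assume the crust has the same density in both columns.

4.89 km

Replacing a thickness d of crust by seawater at the top must be balanced by replacing crust with mantle at the base: d (ρ_c − ρ_w) = a (ρ_m − ρ_c).
d = a (ρ_m − ρ_c)/(ρ_c − ρ_w) = 17.2 km × 0.5/1.76 = 4.89 km.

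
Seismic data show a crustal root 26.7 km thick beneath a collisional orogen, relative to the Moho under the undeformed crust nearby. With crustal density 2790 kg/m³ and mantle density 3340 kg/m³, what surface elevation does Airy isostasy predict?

5.26 km

For local isostatic compensation: ρ_c h = (ρ_m − ρ_c) r.
h = r (ρ_m − ρ_c) / ρ_c = 26.7 km × (3340 − 2790) / 2790 = 5.26 km.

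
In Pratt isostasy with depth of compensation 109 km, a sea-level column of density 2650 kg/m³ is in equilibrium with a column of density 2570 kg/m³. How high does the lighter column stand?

ρ_ref D = ρ (D + h) → h = D (ρ_ref − ρ)/ρ.
h = 109 km × (2650 − 2570)/2570 = 3.39 km.

3.39 km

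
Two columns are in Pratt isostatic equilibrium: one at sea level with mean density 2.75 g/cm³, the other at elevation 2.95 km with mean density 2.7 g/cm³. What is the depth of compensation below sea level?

159 km

ρ_ref D = ρ (D + h) → D (ρ_ref − ρ) = ρ h.
D = ρ h/(ρ_ref − ρ) = 2.7 × 2.95 km/(2.75 − 2.7) = 159 km.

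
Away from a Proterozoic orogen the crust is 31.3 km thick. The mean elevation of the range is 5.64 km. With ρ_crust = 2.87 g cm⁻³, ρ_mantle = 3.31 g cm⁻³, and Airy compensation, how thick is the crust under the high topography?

Root depth r = h ρ_c / (ρ_m − ρ_c) = 5.64 km × 2.87 / 0.44 = 36.79 km.
Total thickness = T + h + r = 31.3 km + 5.64 km + 36.79 km = 73.7 km.

73.7 km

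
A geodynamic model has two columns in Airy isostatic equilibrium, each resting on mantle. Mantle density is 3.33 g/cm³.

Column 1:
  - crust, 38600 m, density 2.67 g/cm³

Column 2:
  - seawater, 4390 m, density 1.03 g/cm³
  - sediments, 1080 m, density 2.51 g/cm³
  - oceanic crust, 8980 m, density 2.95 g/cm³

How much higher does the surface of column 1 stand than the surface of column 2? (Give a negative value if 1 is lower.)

3330 m

For any compensation level in the mantle, the mantle terms cancel and isostasy reduces to e = (Σt_1 − Σt_2) − (Σ(ρt)_1 − Σ(ρt)_2) / ρ_m.
Σt_1 = 38600 m; Σt_2 = 14450 m; Σ(ρt)_1 = 103062; Σ(ρt)_2 = 33723.5 (in m·g/cm³).
e = (38600 − 14450) − (103062 − 33723.5) / 3.33 = 3330 m.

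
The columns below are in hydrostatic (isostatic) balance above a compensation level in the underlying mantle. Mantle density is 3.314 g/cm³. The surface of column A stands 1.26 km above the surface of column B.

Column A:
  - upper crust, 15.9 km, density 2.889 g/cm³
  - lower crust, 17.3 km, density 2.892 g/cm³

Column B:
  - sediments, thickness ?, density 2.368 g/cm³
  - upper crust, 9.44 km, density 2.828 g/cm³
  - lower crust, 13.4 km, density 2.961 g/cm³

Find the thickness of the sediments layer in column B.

Take the compensation level at the base of the deeper column (depth z_c below the surface of column A) and equate Σ ρ_i t_i down to z_c; mantle fills any gap and the z_c terms cancel.
Column A: 15.9×2.889 + 17.3×2.892 + (z_c − 33.2)×3.314
Column B: 1.26×0 + x×2.368 + 9.44×2.828 + 13.4×2.961 + (z_c − 1.26 − 22.84 − x)×3.314
The z_c×3.314 term appears on both sides and cancels. Collect the known terms of each column as K = Σ(ρt)_known − 3.314 × (depth of known layers): K_A = 95.9667 − 3.314×33.2 = −14.0581; K_B = 66.37372 − 3.314×(1.26 + 22.84) = −13.49368.
Balance: K_A = K_B − x×(3.314 − 2.368), so x = (K_B − K_A)/(3.314 − 2.368) = 0.56442/0.946 = 0.597 km.

0.597 km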